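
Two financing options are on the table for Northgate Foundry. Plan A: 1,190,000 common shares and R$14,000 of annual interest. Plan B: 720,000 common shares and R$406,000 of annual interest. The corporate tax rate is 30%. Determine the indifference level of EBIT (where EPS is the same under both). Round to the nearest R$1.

R$1,006,511

At indifference, (EBIT − 14,000)(1 − t)/1,190,000 = (EBIT − 406,000)(1 − t)/720,000.
Cancelling (1 − t) and cross-multiplying: 720,000·(EBIT − 14,000) = 1,190,000·(EBIT − 406,000).
EBIT × (1,190,000 − 720,000) = 406,000 × 1,190,000 − 14,000 × 720,000 = 473,060,000,000, so EBIT = 473,060,000,000 ÷ 470,000 = 1,006,510.64.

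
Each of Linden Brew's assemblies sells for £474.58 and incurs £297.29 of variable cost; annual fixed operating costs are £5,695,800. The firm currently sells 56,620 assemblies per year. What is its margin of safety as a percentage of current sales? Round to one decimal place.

Each unit contributes £474.58 − £297.29 = £177.29. Break-even units = £5,695,800 ÷ £177.29 = 32,127.02; break-even revenue = 32,127.02 × £474.58 = £15,246,842.82.
Current sales = 56,620 × £474.58 = £26,870,719.60.
Margin of safety = (£26,870,719.60 − £15,246,842.82) ÷ £26,870,719.60 = 43.3%.

43.3%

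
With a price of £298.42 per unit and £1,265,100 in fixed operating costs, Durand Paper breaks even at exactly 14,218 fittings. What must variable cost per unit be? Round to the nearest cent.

£209.44

Contribution per unit must be FC / Q = £1,265,100 / 14,218 = £88.9788.
Variable cost per unit = £298.42 − £88.9788 = £209.44.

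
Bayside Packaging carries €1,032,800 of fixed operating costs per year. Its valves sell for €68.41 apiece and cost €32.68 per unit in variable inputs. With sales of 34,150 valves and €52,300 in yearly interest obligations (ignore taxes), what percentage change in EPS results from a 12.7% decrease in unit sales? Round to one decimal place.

Total contribution margin = 34,150 × €35.73 = €1,220,179.50.
Operating income = contribution − fixed costs = €1,220,179.50 − €1,032,800 = €187,379.50.
Interest = €52,300.00, so EBIT − I = €135,079.50.
Degree of combined leverage = contribution ÷ (EBIT − I) = €1,220,179.50 ÷ €135,079.50 = 9.0330.
%ΔEPS = DCL × %ΔSales = 9.0330 × -12.7% = -114.7%.

-114.7%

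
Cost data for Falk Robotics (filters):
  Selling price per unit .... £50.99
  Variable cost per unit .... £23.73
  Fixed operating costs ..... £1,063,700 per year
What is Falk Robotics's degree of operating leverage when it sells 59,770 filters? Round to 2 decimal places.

Contribution at this volume is 59,770 × £27.26 = £1,629,330.20.
EBIT = £1,629,330.20 − £1,063,700 = £565,630.20.
DOL = contribution ÷ EBIT = £1,629,330.20 ÷ £565,630.20 = 2.8806.

2.88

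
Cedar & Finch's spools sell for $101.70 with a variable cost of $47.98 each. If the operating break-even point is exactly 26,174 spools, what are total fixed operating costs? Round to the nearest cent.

Each unit contributes $101.70 − $47.98 = $53.72.
Since BE = FC / CM, FC = 26,174 × $53.72 = $1,406,067.28.

$1,406,067.28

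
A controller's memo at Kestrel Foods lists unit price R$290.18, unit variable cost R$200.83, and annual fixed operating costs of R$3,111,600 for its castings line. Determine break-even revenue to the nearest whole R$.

R$10,105,474

CM per unit = R$290.18 − R$200.83 = R$89.35; CM ratio = R$89.35 / R$290.18 = 0.3079.
Break-even revenue = fixed costs × price ÷ CM = R$3,111,600 × R$290.18 ÷ R$89.35 = R$10,105,474.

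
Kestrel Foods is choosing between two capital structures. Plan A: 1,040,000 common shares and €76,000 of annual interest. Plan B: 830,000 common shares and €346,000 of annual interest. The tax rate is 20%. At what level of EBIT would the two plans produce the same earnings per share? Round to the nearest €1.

Set EPS_A = EPS_B: (EBIT − €76,000)(1 − 0.20) ÷ 1,040,000 = (EBIT − €346,000)(1 − 0.20) ÷ 830,000.
The (1 − t) factor cancels: (EBIT − 76,000) × 830,000 = (EBIT − 346,000) × 1,040,000.
Solving, EBIT = (346,000·1,040,000 − 76,000·830,000) / (1,040,000 − 830,000) = 296,760,000,000 / 210,000 = 1,413,142.86.

€1,413,143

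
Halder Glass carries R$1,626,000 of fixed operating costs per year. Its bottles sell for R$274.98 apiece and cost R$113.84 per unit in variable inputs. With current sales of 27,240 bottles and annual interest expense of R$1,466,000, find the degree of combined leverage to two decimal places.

Contribution at this volume is 27,240 × R$161.14 = R$4,389,453.60.
Subtracting fixed costs: EBIT = R$4,389,453.60 − R$1,626,000 = R$2,763,453.60. Interest = R$1,466,000.00, so EBIT − I = R$1,297,453.60.
Degree of total leverage = total CM / (EBIT − interest) = R$4,389,453.60 / R$1,297,453.60 = 3.3831.

3.38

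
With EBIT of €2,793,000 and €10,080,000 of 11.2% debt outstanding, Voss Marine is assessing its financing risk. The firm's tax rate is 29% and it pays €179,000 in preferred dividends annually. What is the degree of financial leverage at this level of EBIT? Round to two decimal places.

1.98

Interest = €1,128,960.00.
Pre-tax preferred-dividend burden = €179,000 ÷ (1 − 0.29) = €252,112.68.
DFL = EBIT ÷ [EBIT − I − D_p/(1−t)] = €2,793,000 ÷ [€2,793,000 − €1,128,960.00 − €252,112.68] = €2,793,000 ÷ €1,411,927.32 = 1.9781.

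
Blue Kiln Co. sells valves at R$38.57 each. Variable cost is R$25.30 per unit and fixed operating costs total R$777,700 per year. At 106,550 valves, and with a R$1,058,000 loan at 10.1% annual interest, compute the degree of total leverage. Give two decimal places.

2.67

At 106,550 units, contribution = 106,550 × R$13.27 = R$1,413,918.50.
EBIT = R$1,413,918.50 − R$777,700 = R$636,218.50. Interest = R$106,858.00, so EBIT − I = R$529,360.50.
DCL = contribution ÷ (EBIT − I) = R$1,413,918.50 ÷ R$529,360.50 = 2.6710.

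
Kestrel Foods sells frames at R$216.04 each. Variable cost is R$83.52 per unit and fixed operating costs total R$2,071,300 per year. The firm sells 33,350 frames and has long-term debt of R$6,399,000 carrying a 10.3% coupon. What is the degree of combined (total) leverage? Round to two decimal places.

Contribution at this volume is 33,350 × R$132.52 = R$4,419,542.00.
Subtracting fixed costs: EBIT = R$4,419,542.00 − R$2,071,300 = R$2,348,242.00. Interest = R$659,097.00, so EBIT − I = R$1,689,145.00.
Degree of total leverage = total CM / (EBIT − interest) = R$4,419,542.00 / R$1,689,145.00 = 2.6164.

2.62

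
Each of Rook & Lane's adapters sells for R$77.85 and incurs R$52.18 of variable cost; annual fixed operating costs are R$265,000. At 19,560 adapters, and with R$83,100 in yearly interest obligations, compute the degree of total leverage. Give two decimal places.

At 19,560 units, contribution = 19,560 × R$25.67 = R$502,105.20.
Operating income = contribution − fixed costs = R$502,105.20 − R$265,000 = R$237,105.20. Interest = R$83,100.00.
DOL = R$502,105.20 ÷ R$237,105.20 = 2.1176; DFL = R$237,105.20 ÷ R$154,005.20 = 1.5396.
Combined leverage = 2.1176 × 1.5396 = 3.2603.

3.26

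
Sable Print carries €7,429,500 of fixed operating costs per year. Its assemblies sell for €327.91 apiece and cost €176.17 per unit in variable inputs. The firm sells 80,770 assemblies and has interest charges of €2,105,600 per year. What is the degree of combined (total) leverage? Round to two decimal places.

Total contribution margin = 80,770 × €151.74 = €12,256,039.80.
Operating income = contribution − fixed costs = €12,256,039.80 − €7,429,500 = €4,826,539.80. Interest = €2,105,600.00.
DOL = €12,256,039.80 ÷ €4,826,539.80 = 2.5393; DFL = €4,826,539.80 ÷ €2,720,939.80 = 1.7739.
DCL = DOL × DFL = 2.5393 × 1.7739 = 4.5045.

4.50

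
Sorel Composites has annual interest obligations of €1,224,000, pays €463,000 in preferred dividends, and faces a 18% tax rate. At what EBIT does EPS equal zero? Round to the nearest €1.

Grossing the preferred dividend up to pre-tax terms: €463,000 / (1 − 0.18) = €564,634.15.
EPS = 0 when EBIT covers interest plus the pre-tax preferred burden: €1,224,000 + €564,634.15 = €1,788,634.15.

€1,788,634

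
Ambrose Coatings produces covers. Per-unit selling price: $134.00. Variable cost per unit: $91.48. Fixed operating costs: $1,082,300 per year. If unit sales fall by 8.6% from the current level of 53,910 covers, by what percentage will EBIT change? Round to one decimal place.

-16.3%

Contribution at this volume is 53,910 × $42.52 = $2,292,253.20.
EBIT = $2,292,253.20 − $1,082,300 = $1,209,953.20.
DOL = contribution ÷ EBIT = $2,292,253.20 ÷ $1,209,953.20 = 1.8945.
%ΔEBIT = DOL × %ΔSales = 1.8945 × -8.6% = -16.3%.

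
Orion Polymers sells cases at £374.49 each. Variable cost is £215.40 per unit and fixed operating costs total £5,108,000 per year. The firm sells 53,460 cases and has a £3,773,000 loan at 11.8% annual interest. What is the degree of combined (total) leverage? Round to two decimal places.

Contribution at this volume is 53,460 × £159.09 = £8,504,951.40.
EBIT = £8,504,951.40 − £5,108,000 = £3,396,951.40. Interest = £445,214.00.
DOL = £8,504,951.40 ÷ £3,396,951.40 = 2.5037; DFL = £3,396,951.40 ÷ £2,951,737.40 = 1.1508.
DCL = DOL × DFL = 2.5037 × 1.1508 = 2.8813.

2.88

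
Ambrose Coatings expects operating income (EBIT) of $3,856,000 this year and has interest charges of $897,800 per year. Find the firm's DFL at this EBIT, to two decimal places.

1.30

Interest = $897,800.00.
Degree of financial leverage = EBIT / (EBIT − interest) = $3,856,000 / $2,958,200.00 = 1.3035.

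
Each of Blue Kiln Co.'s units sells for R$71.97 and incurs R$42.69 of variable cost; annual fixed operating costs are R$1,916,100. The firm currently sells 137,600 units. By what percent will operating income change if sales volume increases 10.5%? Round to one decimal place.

Total contribution margin = 137,600 × R$29.28 = R$4,028,928.00.
Subtracting fixed costs: EBIT = R$4,028,928.00 − R$1,916,100 = R$2,112,828.00.
DOL = contribution ÷ EBIT = R$4,028,928.00 ÷ R$2,112,828.00 = 1.9069.
%ΔEBIT = DOL × %ΔSales = 1.9069 × +10.5% = +20.0%.

+20.0%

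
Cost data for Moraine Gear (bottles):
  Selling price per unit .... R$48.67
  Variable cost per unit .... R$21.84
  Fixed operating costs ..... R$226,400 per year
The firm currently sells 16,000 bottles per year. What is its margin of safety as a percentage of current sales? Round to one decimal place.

47.3%

Unit CM = price − variable cost = R$48.67 − R$21.84 = R$26.83. Break-even units = R$226,400 ÷ R$26.83 = 8,438.32; break-even revenue = 8,438.32 × R$48.67 = R$410,692.81.
Current sales = 16,000 × R$48.67 = R$778,720.00.
Margin of safety = (R$778,720.00 − R$410,692.81) ÷ R$778,720.00 = 47.3%.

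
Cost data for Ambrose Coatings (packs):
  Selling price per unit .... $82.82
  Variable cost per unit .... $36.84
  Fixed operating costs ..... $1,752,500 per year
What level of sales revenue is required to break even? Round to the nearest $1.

Contribution margin per unit = $82.82 − $36.84 = $45.98, a CM ratio of $45.98 ÷ $82.82 = 0.5552.
Break-even revenue = fixed costs × price ÷ CM = $1,752,500 × $82.82 ÷ $45.98 = $3,156,634.

$3,156,634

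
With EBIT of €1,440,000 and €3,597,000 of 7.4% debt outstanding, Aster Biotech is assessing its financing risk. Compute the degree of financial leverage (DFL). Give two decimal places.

1.23

Annual interest charges come to €266,178.00.
DFL = EBIT ÷ (EBIT − I) = €1,440,000 ÷ (€1,440,000 − €266,178.00) = €1,440,000 ÷ €1,173,822.00 = 1.2268.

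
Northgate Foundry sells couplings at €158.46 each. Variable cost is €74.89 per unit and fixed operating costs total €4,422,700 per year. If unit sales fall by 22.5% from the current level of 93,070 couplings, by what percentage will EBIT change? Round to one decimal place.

At 93,070 units, contribution = 93,070 × €83.57 = €7,777,859.90.
Operating income = contribution − fixed costs = €7,777,859.90 − €4,422,700 = €3,355,159.90.
So DOL = total CM / EBIT = €7,777,859.90 / €3,355,159.90 = 2.3182.
So EBIT moves 2.3182 × (-22.5%) = -52.2%.

-52.2%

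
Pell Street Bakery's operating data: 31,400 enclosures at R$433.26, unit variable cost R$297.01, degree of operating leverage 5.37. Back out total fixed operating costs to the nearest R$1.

Contribution at this volume is 31,400 × R$136.25 = R$4,278,250.00.
DOL = contribution / EBIT, so EBIT = R$4,278,250.00 / 5.37 = R$796,694.60.
And FC = contribution − EBIT = R$4,278,250.00 − R$796,694.60 = R$3,481,555.

R$3,481,555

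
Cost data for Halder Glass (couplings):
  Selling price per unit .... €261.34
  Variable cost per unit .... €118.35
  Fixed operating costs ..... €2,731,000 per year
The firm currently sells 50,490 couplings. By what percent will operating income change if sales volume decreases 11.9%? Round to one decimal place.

At 50,490 units, contribution = 50,490 × €142.99 = €7,219,565.10.
EBIT = €7,219,565.10 − €2,731,000 = €4,488,565.10.
Degree of operating leverage = €7,219,565.10 / €4,488,565.10 = 1.6084.
%ΔEBIT = DOL × %ΔSales = 1.6084 × -11.9% = -19.1%.

-19.1%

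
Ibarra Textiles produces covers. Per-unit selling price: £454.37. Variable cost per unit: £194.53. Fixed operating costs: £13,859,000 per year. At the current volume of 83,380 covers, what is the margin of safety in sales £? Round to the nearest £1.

£13,650,788

Unit CM = price − variable cost = £454.37 − £194.53 = £259.84. Break-even units = £13,859,000 ÷ £259.84 = 53,336.67; break-even revenue = 53,336.67 × £454.37 = £24,234,582.17.
Current sales = 83,380 × £454.37 = £37,885,370.60.
Margin of safety = £37,885,370.60 − £24,234,582.17 = £13,650,788.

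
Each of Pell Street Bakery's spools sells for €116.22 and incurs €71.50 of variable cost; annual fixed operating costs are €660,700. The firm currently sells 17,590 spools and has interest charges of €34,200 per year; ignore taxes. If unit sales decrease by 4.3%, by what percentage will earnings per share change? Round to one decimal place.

-36.9%

Contribution at this volume is 17,590 × €44.72 = €786,624.80.
EBIT = €786,624.80 − €660,700 = €125,924.80.
After interest of €34,200.00, pre-tax earnings = €91,724.80.
DCL = total CM / (EBIT − I) = €786,624.80 / €91,724.80 = 8.5759.
EPS therefore changes by 8.5759 × (-4.3%) = -36.9%.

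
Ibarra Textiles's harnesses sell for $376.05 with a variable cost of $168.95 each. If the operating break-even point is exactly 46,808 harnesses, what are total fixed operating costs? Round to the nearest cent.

$9,693,936.80

Each unit contributes $376.05 − $168.95 = $207.10.
Since BE = FC / CM, FC = 46,808 × $207.10 = $9,693,936.80.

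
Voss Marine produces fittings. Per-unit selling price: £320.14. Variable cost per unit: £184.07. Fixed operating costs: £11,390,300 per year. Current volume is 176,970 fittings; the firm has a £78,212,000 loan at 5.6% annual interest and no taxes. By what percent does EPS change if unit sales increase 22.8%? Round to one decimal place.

+66.1%

Total contribution margin = 176,970 × £136.07 = £24,080,307.90.
EBIT = £24,080,307.90 − £11,390,300 = £12,690,007.90.
After interest of £4,379,872.00, pre-tax earnings = £8,310,135.90.
DCL = total CM / (EBIT − I) = £24,080,307.90 / £8,310,135.90 = 2.8977.
%ΔEPS = DCL × %ΔSales = 2.8977 × +22.8% = +66.1%.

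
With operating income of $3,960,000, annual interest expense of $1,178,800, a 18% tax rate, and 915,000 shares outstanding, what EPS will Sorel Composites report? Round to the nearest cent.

Interest = $1,178,800.00, so EBT = $3,960,000 − $1,178,800.00 = $2,781,200.00.
After tax at 18%: net income = $2,781,200.00 × 0.82 = $2,280,584.00.
Per share: $2,280,584.00 / 915,000 shares = $2.49.

$2.49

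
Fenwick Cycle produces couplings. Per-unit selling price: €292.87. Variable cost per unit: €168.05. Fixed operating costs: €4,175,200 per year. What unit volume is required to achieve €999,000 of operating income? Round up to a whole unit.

41,454 couplings

Contribution margin per unit = €292.87 − €168.05 = €124.82.
Required volume = (fixed costs + target profit) ÷ CM = (€4,175,200 + €999,000) ÷ €124.82 = 41,453.29, so 41,454 couplings.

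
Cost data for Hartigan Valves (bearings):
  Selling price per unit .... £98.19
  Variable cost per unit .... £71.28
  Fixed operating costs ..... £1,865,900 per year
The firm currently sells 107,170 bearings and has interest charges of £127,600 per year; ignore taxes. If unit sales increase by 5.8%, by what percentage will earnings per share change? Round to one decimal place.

Contribution at this volume is 107,170 × £26.91 = £2,883,944.70.
EBIT = £2,883,944.70 − £1,865,900 = £1,018,044.70.
Interest = £127,600.00, so EBIT − I = £890,444.70.
DCL = total CM / (EBIT − I) = £2,883,944.70 / £890,444.70 = 3.2388.
EPS therefore changes by 3.2388 × (+5.8%) = +18.8%.

+18.8%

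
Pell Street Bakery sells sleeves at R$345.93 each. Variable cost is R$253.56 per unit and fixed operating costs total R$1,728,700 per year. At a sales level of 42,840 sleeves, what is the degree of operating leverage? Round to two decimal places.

1.78

Total contribution margin = 42,840 × R$92.37 = R$3,957,130.80.
Subtracting fixed costs: EBIT = R$3,957,130.80 − R$1,728,700 = R$2,228,430.80.
Degree of operating leverage = R$3,957,130.80 / R$2,228,430.80 = 1.7757.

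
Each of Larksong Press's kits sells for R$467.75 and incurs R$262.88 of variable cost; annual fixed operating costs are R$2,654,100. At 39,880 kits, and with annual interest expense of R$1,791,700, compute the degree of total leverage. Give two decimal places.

2.19

At 39,880 units, contribution = 39,880 × R$204.87 = R$8,170,215.60.
Operating income = contribution − fixed costs = R$8,170,215.60 − R$2,654,100 = R$5,516,115.60. Interest = R$1,791,700.00.
DOL = R$8,170,215.60 ÷ R$5,516,115.60 = 1.4812; DFL = R$5,516,115.60 ÷ R$3,724,415.60 = 1.4811.
DCL = DOL × DFL = 1.4812 × 1.4811 = 2.1938.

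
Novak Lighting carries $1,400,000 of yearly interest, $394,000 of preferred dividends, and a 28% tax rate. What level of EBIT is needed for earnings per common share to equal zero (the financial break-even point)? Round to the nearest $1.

$1,947,222

Grossing the preferred dividend up to pre-tax terms: $394,000 / (1 − 0.28) = $547,222.22.
Financial break-even EBIT = interest + D_p ÷ (1 − t) = $1,400,000 + $547,222.22 = $1,947,222.22.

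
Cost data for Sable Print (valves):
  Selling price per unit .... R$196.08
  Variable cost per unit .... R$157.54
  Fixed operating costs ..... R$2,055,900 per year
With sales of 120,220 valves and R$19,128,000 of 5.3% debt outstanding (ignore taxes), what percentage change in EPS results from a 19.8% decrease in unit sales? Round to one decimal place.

Contribution at this volume is 120,220 × R$38.54 = R$4,633,278.80.
EBIT = R$4,633,278.80 − R$2,055,900 = R$2,577,378.80.
After interest of R$1,013,784.00, pre-tax earnings = R$1,563,594.80.
DCL = total CM / (EBIT − I) = R$4,633,278.80 / R$1,563,594.80 = 2.9632.
EPS therefore changes by 2.9632 × (-19.8%) = -58.7%.

-58.7%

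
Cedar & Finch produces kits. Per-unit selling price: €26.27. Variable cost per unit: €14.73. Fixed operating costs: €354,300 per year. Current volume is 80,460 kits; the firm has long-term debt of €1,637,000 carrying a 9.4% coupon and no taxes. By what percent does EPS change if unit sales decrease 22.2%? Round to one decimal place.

-49.0%

Contribution at this volume is 80,460 × €11.54 = €928,508.40.
Operating income = contribution − fixed costs = €928,508.40 − €354,300 = €574,208.40.
After interest of €153,878.00, pre-tax earnings = €420,330.40.
DCL = total CM / (EBIT − I) = €928,508.40 / €420,330.40 = 2.2090.
%ΔEPS = DCL × %ΔSales = 2.2090 × -22.2% = -49.0%.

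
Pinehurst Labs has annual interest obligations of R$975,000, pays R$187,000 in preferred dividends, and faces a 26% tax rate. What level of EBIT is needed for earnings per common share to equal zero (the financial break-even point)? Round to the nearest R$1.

R$1,227,703

Grossing the preferred dividend up to pre-tax terms: R$187,000 / (1 − 0.26) = R$252,702.70.
Financial break-even EBIT = interest + D_p ÷ (1 − t) = R$975,000 + R$252,702.70 = R$1,227,702.70.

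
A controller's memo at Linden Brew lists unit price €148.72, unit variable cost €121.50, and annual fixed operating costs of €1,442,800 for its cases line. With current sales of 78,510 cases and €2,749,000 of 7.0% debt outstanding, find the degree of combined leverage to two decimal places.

Contribution at this volume is 78,510 × €27.22 = €2,137,042.20.
EBIT = €2,137,042.20 − €1,442,800 = €694,242.20. Interest = €192,430.00.
DOL = €2,137,042.20 ÷ €694,242.20 = 3.0782; DFL = €694,242.20 ÷ €501,812.20 = 1.3835.
Combined leverage = 3.0782 × 1.3835 = 4.2587.

4.26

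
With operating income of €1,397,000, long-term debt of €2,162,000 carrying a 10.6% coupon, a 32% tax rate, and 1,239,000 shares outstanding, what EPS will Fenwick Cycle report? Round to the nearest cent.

€0.64

Pre-tax income = €1,397,000 − €229,172.00 = €1,167,828.00.
Net income = €1,167,828.00 × (1 − 0.32) = €794,123.04.
Per share: €794,123.04 / 1,239,000 shares = €0.64.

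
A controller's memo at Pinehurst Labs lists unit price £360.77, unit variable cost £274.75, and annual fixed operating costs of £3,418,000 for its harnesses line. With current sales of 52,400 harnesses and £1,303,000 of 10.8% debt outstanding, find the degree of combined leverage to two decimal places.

4.75

Contribution at this volume is 52,400 × £86.02 = £4,507,448.00.
Operating income = contribution − fixed costs = £4,507,448.00 − £3,418,000 = £1,089,448.00. Interest = £140,724.00.
DOL = £4,507,448.00 ÷ £1,089,448.00 = 4.1374; DFL = £1,089,448.00 ÷ £948,724.00 = 1.1483.
Combined leverage = 4.1374 × 1.1483 = 4.7510.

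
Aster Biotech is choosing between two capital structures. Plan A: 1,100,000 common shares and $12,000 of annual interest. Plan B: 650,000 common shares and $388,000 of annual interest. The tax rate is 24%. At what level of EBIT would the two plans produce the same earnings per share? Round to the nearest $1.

At indifference, (EBIT − 12,000)(1 − t)/1,100,000 = (EBIT − 388,000)(1 − t)/650,000.
Cancelling (1 − t) and cross-multiplying: 650,000·(EBIT − 12,000) = 1,100,000·(EBIT − 388,000).
Solving, EBIT = (388,000·1,100,000 − 12,000·650,000) / (1,100,000 − 650,000) = 419,000,000,000 / 450,000 = 931,111.11.

$931,111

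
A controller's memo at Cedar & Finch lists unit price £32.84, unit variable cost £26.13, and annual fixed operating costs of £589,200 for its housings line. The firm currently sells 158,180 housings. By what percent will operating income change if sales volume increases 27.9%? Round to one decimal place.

+62.7%

Contribution at this volume is 158,180 × £6.71 = £1,061,387.80.
Operating income = contribution − fixed costs = £1,061,387.80 − £589,200 = £472,187.80.
DOL = contribution ÷ EBIT = £1,061,387.80 ÷ £472,187.80 = 2.2478.
So EBIT moves 2.2478 × (+27.9%) = +62.7%.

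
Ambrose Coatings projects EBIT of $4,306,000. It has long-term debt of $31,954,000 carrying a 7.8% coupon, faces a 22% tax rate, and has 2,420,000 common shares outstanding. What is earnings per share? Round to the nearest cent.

$0.58

Interest = $2,492,412.00, so EBT = $4,306,000 − $2,492,412.00 = $1,813,588.00.
Net income = $1,813,588.00 × (1 − 0.22) = $1,414,598.64.
Per share: $1,414,598.64 / 2,420,000 shares = $0.58.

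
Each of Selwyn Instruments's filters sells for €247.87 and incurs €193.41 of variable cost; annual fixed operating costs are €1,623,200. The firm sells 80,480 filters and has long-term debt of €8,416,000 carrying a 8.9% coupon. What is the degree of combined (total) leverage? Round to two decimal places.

2.18

At 80,480 units, contribution = 80,480 × €54.46 = €4,382,940.80.
Subtracting fixed costs: EBIT = €4,382,940.80 − €1,623,200 = €2,759,740.80. Interest = €749,024.00.
DOL = €4,382,940.80 ÷ €2,759,740.80 = 1.5882; DFL = €2,759,740.80 ÷ €2,010,716.80 = 1.3725.
DCL = DOL × DFL = 1.5882 × 1.3725 = 2.1798.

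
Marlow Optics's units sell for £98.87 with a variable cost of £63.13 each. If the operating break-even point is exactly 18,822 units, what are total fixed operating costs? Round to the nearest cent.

Contribution margin per unit = £98.87 − £63.13 = £35.74.
Since BE = FC / CM, FC = 18,822 × £35.74 = £672,698.28.

£672,698.28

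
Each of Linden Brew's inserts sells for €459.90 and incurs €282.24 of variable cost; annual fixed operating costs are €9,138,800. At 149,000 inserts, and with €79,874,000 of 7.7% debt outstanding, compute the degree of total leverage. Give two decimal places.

2.37

Contribution at this volume is 149,000 × €177.66 = €26,471,340.00.
Operating income = contribution − fixed costs = €26,471,340.00 − €9,138,800 = €17,332,540.00. Interest = €6,150,298.00, so EBIT − I = €11,182,242.00.
Degree of total leverage = total CM / (EBIT − interest) = €26,471,340.00 / €11,182,242.00 = 2.3673.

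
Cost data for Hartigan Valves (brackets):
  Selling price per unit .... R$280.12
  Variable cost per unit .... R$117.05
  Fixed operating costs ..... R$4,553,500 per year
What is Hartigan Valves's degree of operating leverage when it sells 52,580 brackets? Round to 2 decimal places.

2.13

Contribution at this volume is 52,580 × R$163.07 = R$8,574,220.60.
Subtracting fixed costs: EBIT = R$8,574,220.60 − R$4,553,500 = R$4,020,720.60.
Degree of operating leverage = R$8,574,220.60 / R$4,020,720.60 = 2.1325.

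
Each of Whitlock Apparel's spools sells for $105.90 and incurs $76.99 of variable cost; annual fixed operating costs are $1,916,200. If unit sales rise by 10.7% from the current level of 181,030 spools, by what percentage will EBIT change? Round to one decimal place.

+16.9%

At 181,030 units, contribution = 181,030 × $28.91 = $5,233,577.30.
Subtracting fixed costs: EBIT = $5,233,577.30 − $1,916,200 = $3,317,377.30.
DOL = contribution ÷ EBIT = $5,233,577.30 ÷ $3,317,377.30 = 1.5776.
%ΔEBIT = DOL × %ΔSales = 1.5776 × +10.7% = +16.9%.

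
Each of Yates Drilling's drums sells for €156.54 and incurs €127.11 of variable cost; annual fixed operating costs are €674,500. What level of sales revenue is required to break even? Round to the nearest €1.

€3,587,707

Contribution margin per unit = €156.54 − €127.11 = €29.43, a CM ratio of €29.43 ÷ €156.54 = 0.1880.
Break-even sales = FC ÷ CM ratio = €674,500 × €156.54 / €29.43 = €3,587,707.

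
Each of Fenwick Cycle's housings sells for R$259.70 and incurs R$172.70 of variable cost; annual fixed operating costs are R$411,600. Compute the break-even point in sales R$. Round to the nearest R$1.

Contribution margin per unit = R$259.70 − R$172.70 = R$87.00, a CM ratio of R$87.00 ÷ R$259.70 = 0.3350.
Break-even revenue = fixed costs × price ÷ CM = R$411,600 × R$259.70 ÷ R$87.00 = R$1,228,650.

R$1,228,650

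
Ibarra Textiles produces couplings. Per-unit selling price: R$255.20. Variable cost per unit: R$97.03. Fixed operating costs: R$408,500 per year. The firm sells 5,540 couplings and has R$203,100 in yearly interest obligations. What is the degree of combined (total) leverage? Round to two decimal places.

Total contribution margin = 5,540 × R$158.17 = R$876,261.80.
EBIT = R$876,261.80 − R$408,500 = R$467,761.80. Interest = R$203,100.00, so EBIT − I = R$264,661.80.
Degree of total leverage = total CM / (EBIT − interest) = R$876,261.80 / R$264,661.80 = 3.3109.

3.31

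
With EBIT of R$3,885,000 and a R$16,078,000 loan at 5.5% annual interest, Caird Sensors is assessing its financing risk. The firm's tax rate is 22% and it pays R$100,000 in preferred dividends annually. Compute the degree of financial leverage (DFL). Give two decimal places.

Annual interest charges come to R$884,290.00.
Pre-tax preferred-dividend burden = R$100,000 ÷ (1 − 0.22) = R$128,205.13.
DFL = EBIT ÷ [EBIT − I − D_p/(1−t)] = R$3,885,000 ÷ [R$3,885,000 − R$884,290.00 − R$128,205.13] = R$3,885,000 ÷ R$2,872,504.87 = 1.3525.

1.35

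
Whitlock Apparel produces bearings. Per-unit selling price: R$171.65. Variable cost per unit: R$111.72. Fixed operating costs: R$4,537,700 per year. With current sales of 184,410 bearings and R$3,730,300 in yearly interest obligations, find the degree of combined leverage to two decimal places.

Total contribution margin = 184,410 × R$59.93 = R$11,051,691.30.
Operating income = contribution − fixed costs = R$11,051,691.30 − R$4,537,700 = R$6,513,991.30. Interest = R$3,730,300.00.
DOL = R$11,051,691.30 ÷ R$6,513,991.30 = 1.6966; DFL = R$6,513,991.30 ÷ R$2,783,691.30 = 2.3401.
Combined leverage = 1.6966 × 2.3401 = 3.9702.

3.97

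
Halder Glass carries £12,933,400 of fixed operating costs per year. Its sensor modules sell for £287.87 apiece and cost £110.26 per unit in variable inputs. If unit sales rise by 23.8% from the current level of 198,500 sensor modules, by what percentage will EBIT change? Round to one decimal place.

Contribution at this volume is 198,500 × £177.61 = £35,255,585.00.
Operating income = contribution − fixed costs = £35,255,585.00 − £12,933,400 = £22,322,185.00.
So DOL = total CM / EBIT = £35,255,585.00 / £22,322,185.00 = 1.5794.
So EBIT moves 1.5794 × (+23.8%) = +37.6%.

+37.6%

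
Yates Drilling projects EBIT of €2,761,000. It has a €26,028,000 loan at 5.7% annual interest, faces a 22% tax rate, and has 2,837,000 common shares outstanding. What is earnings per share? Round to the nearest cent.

Pre-tax income = €2,761,000 − €1,483,596.00 = €1,277,404.00.
Net income = €1,277,404.00 × (1 − 0.22) = €996,375.12.
EPS = €996,375.12 ÷ 2,837,000 = €0.35.

€0.35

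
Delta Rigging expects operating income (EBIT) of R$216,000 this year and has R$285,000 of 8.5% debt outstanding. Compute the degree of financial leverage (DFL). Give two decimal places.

1.13

Annual interest charges come to R$24,225.00.
DFL = EBIT ÷ (EBIT − I) = R$216,000 ÷ (R$216,000 − R$24,225.00) = R$216,000 ÷ R$191,775.00 = 1.1263.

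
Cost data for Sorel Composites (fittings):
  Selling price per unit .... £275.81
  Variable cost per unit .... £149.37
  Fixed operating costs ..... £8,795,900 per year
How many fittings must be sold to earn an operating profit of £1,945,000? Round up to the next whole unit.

Contribution margin per unit = £275.81 − £149.37 = £126.44.
Units = (FC + target) / CM = (£8,795,900 + £1,945,000) / £126.44 = 84,948.59, so 84,949 fittings.

84,949 fittings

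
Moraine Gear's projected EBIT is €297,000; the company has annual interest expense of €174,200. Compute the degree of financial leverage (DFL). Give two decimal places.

Annual interest charges come to €174,200.00.
DFL = EBIT ÷ (EBIT − I) = €297,000 ÷ (€297,000 − €174,200.00) = €297,000 ÷ €122,800.00 = 2.4186.

2.42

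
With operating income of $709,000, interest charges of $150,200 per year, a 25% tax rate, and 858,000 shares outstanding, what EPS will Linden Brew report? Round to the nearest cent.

$0.49

Interest = $150,200.00, so EBT = $709,000 − $150,200.00 = $558,800.00.
Net income = $558,800.00 × (1 − 0.25) = $419,100.00.
EPS = $419,100.00 ÷ 858,000 = $0.49.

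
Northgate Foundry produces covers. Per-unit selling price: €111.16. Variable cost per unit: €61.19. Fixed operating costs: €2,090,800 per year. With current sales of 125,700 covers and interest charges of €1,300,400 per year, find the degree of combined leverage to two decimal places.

2.17

Total contribution margin = 125,700 × €49.97 = €6,281,229.00.
EBIT = €6,281,229.00 − €2,090,800 = €4,190,429.00. Interest = €1,300,400.00.
DOL = €6,281,229.00 ÷ €4,190,429.00 = 1.4989; DFL = €4,190,429.00 ÷ €2,890,029.00 = 1.4500.
DCL = DOL × DFL = 1.4989 × 1.4500 = 2.1734.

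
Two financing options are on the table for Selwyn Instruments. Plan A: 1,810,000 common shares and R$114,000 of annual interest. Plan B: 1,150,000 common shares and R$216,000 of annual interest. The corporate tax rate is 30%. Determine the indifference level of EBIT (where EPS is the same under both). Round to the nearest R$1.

Set EPS_A = EPS_B: (EBIT − R$114,000)(1 − 0.30) ÷ 1,810,000 = (EBIT − R$216,000)(1 − 0.30) ÷ 1,150,000.
The (1 − t) factor cancels: (EBIT − 114,000) × 1,150,000 = (EBIT − 216,000) × 1,810,000.
EBIT × (1,810,000 − 1,150,000) = 216,000 × 1,810,000 − 114,000 × 1,150,000 = 259,860,000,000, so EBIT = 259,860,000,000 ÷ 660,000 = 393,727.27.

R$393,727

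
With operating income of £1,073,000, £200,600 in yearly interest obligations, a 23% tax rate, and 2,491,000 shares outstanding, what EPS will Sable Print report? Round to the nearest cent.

Pre-tax income = £1,073,000 − £200,600.00 = £872,400.00.
After tax at 23%: net income = £872,400.00 × 0.77 = £671,748.00.
EPS = £671,748.00 ÷ 2,491,000 = £0.27.

£0.27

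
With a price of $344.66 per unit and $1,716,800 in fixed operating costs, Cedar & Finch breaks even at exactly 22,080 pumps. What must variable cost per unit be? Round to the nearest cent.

$266.91

At break-even, FC = Q × (P − VC), so P − VC = $1,716,800 ÷ 22,080 = $77.7536.
Variable cost per unit = $344.66 − $77.7536 = $266.91.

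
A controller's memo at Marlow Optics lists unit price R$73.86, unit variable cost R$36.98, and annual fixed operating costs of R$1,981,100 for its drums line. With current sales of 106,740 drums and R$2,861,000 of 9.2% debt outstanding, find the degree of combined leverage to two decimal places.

2.33

Total contribution margin = 106,740 × R$36.88 = R$3,936,571.20.
Subtracting fixed costs: EBIT = R$3,936,571.20 − R$1,981,100 = R$1,955,471.20. Interest = R$263,212.00, so EBIT − I = R$1,692,259.20.
Degree of total leverage = total CM / (EBIT − interest) = R$3,936,571.20 / R$1,692,259.20 = 2.3262.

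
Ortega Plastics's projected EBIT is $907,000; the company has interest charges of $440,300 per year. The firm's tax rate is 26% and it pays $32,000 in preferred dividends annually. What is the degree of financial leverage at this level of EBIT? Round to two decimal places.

2.14

Annual interest charges come to $440,300.00.
Preferred dividends grossed up pre-tax: $32,000 / (1 − 0.26) = $43,243.24.
DFL = EBIT ÷ [EBIT − I − D_p/(1−t)] = $907,000 ÷ [$907,000 − $440,300.00 − $43,243.24] = $907,000 ÷ $423,456.76 = 2.1419.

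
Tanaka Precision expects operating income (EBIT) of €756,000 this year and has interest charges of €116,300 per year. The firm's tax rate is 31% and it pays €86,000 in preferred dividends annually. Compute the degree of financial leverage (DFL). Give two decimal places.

1.47

Interest = €116,300.00.
Pre-tax preferred-dividend burden = €86,000 ÷ (1 − 0.31) = €124,637.68.
DFL = EBIT ÷ [EBIT − I − D_p/(1−t)] = €756,000 ÷ [€756,000 − €116,300.00 − €124,637.68] = €756,000 ÷ €515,062.32 = 1.4678.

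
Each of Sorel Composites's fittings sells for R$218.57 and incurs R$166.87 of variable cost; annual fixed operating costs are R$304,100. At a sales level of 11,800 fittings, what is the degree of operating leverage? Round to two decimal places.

1.99

Total contribution margin = 11,800 × R$51.70 = R$610,060.00.
EBIT = R$610,060.00 − R$304,100 = R$305,960.00.
DOL = contribution ÷ EBIT = R$610,060.00 ÷ R$305,960.00 = 1.9939.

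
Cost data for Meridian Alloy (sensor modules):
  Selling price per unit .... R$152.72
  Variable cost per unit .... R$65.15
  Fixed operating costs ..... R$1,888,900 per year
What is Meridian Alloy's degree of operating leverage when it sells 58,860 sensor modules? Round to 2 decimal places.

1.58

Contribution at this volume is 58,860 × R$87.57 = R$5,154,370.20.
EBIT = R$5,154,370.20 − R$1,888,900 = R$3,265,470.20.
DOL = contribution ÷ EBIT = R$5,154,370.20 ÷ R$3,265,470.20 = 1.5784.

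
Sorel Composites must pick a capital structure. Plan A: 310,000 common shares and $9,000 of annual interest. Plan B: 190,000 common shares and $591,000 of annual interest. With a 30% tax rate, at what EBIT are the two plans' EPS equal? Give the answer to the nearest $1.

$1,512,500

At indifference, (EBIT − 9,000)(1 − t)/310,000 = (EBIT − 591,000)(1 − t)/190,000.
The (1 − t) factor cancels: (EBIT − 9,000) × 190,000 = (EBIT − 591,000) × 310,000.
Solving, EBIT = (591,000·310,000 − 9,000·190,000) / (310,000 − 190,000) = 181,500,000,000 / 120,000 = 1,512,500.00.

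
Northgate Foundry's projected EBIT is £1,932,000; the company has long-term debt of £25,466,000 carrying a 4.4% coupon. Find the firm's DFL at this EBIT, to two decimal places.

Annual interest charges come to £1,120,504.00.
Degree of financial leverage = EBIT / (EBIT − interest) = £1,932,000 / £811,496.00 = 2.3808.

2.38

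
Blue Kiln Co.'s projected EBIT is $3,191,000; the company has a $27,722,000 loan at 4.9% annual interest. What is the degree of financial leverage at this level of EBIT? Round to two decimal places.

Interest = $1,358,378.00.
DFL = EBIT ÷ (EBIT − I) = $3,191,000 ÷ ($3,191,000 − $1,358,378.00) = $3,191,000 ÷ $1,832,622.00 = 1.7412.

1.74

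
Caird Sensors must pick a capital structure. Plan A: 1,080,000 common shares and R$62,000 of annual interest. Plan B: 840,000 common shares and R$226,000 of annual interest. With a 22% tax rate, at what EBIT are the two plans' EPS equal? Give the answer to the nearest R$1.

R$800,000

At indifference, (EBIT − 62,000)(1 − t)/1,080,000 = (EBIT − 226,000)(1 − t)/840,000.
The (1 − t) factor cancels: (EBIT − 62,000) × 840,000 = (EBIT − 226,000) × 1,080,000.
EBIT × (1,080,000 − 840,000) = 226,000 × 1,080,000 − 62,000 × 840,000 = 192,000,000,000, so EBIT = 192,000,000,000 ÷ 240,000 = 800,000.00.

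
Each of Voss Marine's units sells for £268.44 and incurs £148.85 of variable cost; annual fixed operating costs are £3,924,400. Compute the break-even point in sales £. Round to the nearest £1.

CM per unit = £268.44 − £148.85 = £119.59; CM ratio = £119.59 / £268.44 = 0.4455.
Break-even sales = FC ÷ CM ratio = £3,924,400 × £268.44 / £119.59 = £8,808,980.

£8,808,980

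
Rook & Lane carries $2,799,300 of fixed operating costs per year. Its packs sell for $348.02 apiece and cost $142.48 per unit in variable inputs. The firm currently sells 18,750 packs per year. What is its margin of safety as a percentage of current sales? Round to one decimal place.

Contribution margin per unit = $348.02 − $142.48 = $205.54. Break-even units = $2,799,300 ÷ $205.54 = 13,619.25; break-even revenue = 13,619.25 × $348.02 = $4,739,770.29.
Actual sales revenue = 18,750 × $348.02 = $6,525,375.00.
Margin of safety = ($6,525,375.00 − $4,739,770.29) ÷ $6,525,375.00 = 27.4%.

27.4%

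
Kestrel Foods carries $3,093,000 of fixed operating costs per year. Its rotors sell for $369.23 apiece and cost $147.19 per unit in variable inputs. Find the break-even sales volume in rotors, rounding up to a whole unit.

13,930 rotors

Each unit contributes $369.23 − $147.19 = $222.04.
Break-even volume = fixed costs ÷ CM per unit = $3,093,000 ÷ $222.04 = 13,929.92, so 13,930 rotors.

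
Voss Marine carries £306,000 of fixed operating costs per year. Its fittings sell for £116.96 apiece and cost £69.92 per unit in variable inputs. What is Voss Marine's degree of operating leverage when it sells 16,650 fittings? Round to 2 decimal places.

Total contribution margin = 16,650 × £47.04 = £783,216.00.
Operating income = contribution − fixed costs = £783,216.00 − £306,000 = £477,216.00.
Degree of operating leverage = £783,216.00 / £477,216.00 = 1.6412.

1.64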